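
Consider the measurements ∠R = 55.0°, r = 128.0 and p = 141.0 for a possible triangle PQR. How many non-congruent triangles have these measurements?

2

p·sin R = 141.0·sin(55.0°) ≈ 115.5.
Since p sin R < r < p (115.5 < 128.0 < 141.0), two triangles exist.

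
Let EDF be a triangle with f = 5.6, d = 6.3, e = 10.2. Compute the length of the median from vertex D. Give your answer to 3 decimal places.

Median from D: ½√(2·f² + 2·e² − d²) ≈ 7.6012.

m_D ≈ 7.601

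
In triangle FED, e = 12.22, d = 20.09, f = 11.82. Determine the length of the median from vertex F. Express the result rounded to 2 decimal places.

15.54

Median from F: ½√(2·e² + 2·d² − f²) ≈ 15.542.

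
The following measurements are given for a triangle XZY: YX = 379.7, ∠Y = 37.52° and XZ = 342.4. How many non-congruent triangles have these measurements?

2

YX·sin Y = 379.7·sin(37.52°) ≈ 231.3.
Since YX sin Y < XZ < YX (231.3 < 342.4 < 379.7), two triangles exist.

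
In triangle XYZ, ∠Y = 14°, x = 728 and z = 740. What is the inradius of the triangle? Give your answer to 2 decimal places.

79.12

By the law of cosines, y² = z² + x² − 2·z·x·cos Y = 32149, so y ≈ 179.3.
Area = ½·z·x·sin Y ≈ 65164.
Semiperimeter s = (728+179.3+740)/2 = 823.65.
Inradius = area/s = 65164/823.65 ≈ 79.116.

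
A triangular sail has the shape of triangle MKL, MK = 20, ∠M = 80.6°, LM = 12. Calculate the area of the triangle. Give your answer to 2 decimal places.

area ≈ 118.39

Area = ½·LM·MK·sin M ≈ 118.39.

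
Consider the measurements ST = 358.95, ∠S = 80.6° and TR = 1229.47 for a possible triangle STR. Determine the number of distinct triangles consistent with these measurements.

ST·sin S = 358.95·sin(80.6°) ≈ 354.1.
Since TR ≥ ST, exactly one triangle exists.

1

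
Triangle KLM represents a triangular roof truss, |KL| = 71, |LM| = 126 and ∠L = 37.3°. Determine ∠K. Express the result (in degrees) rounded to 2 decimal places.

By the law of cosines, |MK|² = |KL|² + |LM|² − 2·|KL|·|LM|·cos L = 6684.4, so |MK| ≈ 81.758.
Law of cosines again: cos K = (|MK|² + |KL|² − |LM|²)/(2·|MK|·|KL|) ≈ -0.35751, so ∠K ≈ 110.95°.

110.95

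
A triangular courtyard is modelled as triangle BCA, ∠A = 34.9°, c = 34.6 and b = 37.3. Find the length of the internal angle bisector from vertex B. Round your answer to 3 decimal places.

By the law of cosines, a² = b² + c² − 2·b·c·cos A = 471.51, so a ≈ 21.714.
Law of cosines again: cos B = (c² + a² − b²)/(2·c·a) ≈ 0.18460, so ∠B ≈ 79.36°.
The bisector from B has length 2·c·a·cos(∠B/2)/(c+a) ≈ 20.535.

t_B ≈ 20.535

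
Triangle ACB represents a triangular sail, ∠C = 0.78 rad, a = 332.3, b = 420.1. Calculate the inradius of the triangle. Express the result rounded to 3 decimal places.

By the law of cosines, c² = b² + a² − 2·b·a·cos C = 88421, so c ≈ 297.36.
Area = ½·b·a·sin C ≈ 49089.
Semiperimeter s = (332.3+297.36+420.1)/2 = 524.88.
Inradius = area/s = 49089/524.88 ≈ 93.524.

93.524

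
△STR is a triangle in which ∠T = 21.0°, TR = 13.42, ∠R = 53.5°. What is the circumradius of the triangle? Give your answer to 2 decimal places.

6.96

The third angle is ∠S = 180° − ∠T − ∠R = 105.50°.
Law of sines: RS = TR·sin T/sin S ≈ 4.9908.
Law of sines: ST = TR·sin R/sin S ≈ 11.195.
Circumradius = TR/(2 sin S) ≈ 6.9633.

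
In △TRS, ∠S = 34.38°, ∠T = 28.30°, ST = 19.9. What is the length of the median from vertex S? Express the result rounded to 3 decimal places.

The third angle is ∠R = 180° − ∠S − ∠T = 117.32°.
Law of sines: RS = ST·sin T/sin R ≈ 10.619.
Law of sines: TR = ST·sin S/sin R ≈ 12.648.
Median from S: ½√(2·RS² + 2·ST² − TR²) ≈ 14.642.

m_S ≈ 14.642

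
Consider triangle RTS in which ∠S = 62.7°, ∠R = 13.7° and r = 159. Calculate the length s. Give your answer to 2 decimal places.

The third angle is ∠T = 180° − ∠S − ∠R = 103.60°.
Law of sines: s = r·sin S/sin R ≈ 596.57.

596.57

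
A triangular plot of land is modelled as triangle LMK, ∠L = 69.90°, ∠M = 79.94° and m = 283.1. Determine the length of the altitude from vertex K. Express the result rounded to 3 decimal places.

h_K ≈ 265.858

The third angle is ∠K = 180° − ∠L − ∠M = 30.16°.
Law of sines: l = m·sin L/sin M ≈ 270.01.
Law of sines: k = m·sin K/sin M ≈ 144.46.
Area = ½·m·l·sin K ≈ 19202.
The altitude from K has length 2·area/k ≈ 265.86.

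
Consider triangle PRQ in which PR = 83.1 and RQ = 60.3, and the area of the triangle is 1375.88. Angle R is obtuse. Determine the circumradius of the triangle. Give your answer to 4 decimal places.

125.2294

From area = ½·PR·RQ·sin R, we get sin R = 2·area/(PR·RQ) ≈ 0.54915.
Taking the obtuse solution, ∠R ≈ 146.69°.
Law of cosines then gives QP ≈ 137.54.
Circumradius = QP/(2 sin R) ≈ 125.23.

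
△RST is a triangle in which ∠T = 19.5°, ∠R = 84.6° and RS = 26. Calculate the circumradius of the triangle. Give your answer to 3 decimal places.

38.945

The third angle is ∠S = 180° − ∠T − ∠R = 75.90°.
Law of sines: ST = RS·sin R/sin T ≈ 77.544.
Law of sines: TR = RS·sin S/sin T ≈ 75.543.
Circumradius = RS/(2 sin T) ≈ 38.945.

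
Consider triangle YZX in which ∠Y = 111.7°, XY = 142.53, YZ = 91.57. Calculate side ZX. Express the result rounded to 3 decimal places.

195.835

By the law of cosines, ZX² = XY² + YZ² − 2·XY·YZ·cos Y = 38351, so ZX ≈ 195.83.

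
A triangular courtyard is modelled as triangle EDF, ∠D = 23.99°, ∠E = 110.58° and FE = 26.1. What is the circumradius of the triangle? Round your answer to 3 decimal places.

R ≈ 32.097

The third angle is ∠F = 180° − ∠E − ∠D = 45.43°.
Law of sines: DF = FE·sin E/sin D ≈ 60.098.
Law of sines: ED = FE·sin F/sin D ≈ 45.732.
Circumradius = FE/(2 sin D) ≈ 32.097.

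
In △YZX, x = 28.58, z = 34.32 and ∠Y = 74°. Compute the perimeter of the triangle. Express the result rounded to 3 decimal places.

By the law of cosines, y² = z² + x² − 2·z·x·cos Y = 1454, so y ≈ 38.131.
Semiperimeter s = (38.131+34.32+28.58)/2 = 50.515.
Perimeter = 38.131 + 34.32 + 28.58 = 101.03.

101.031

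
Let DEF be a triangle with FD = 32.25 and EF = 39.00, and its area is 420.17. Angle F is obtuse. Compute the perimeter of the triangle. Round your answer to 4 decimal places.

From area = ½·EF·FD·sin F, we get sin F = 2·area/(EF·FD) ≈ 0.66813.
Taking the obtuse solution, ∠F ≈ 138.08°.
Law of cosines then gives DE ≈ 66.579.
Perimeter = 39 + 32.25 + 66.579 = 137.83.

perimeter ≈ 137.8286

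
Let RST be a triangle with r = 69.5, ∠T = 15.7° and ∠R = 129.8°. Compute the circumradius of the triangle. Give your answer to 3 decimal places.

45.231

The third angle is ∠S = 180° − ∠T − ∠R = 34.50°.
Law of sines: s = r·sin S/sin R ≈ 51.238.
Law of sines: t = r·sin T/sin R ≈ 24.479.
Circumradius = r/(2 sin R) ≈ 45.231.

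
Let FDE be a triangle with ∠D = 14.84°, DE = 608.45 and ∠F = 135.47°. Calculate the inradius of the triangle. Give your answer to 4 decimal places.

r ≈ 53.1331

The third angle is ∠E = 180° − ∠F − ∠D = 29.69°.
Law of sines: EF = DE·sin D/sin F ≈ 222.22.
Law of sines: FD = DE·sin E/sin F ≈ 429.74.
Area = ½·DE·EF·sin E ≈ 33485.
Semiperimeter s = (608.45+222.22+429.74)/2 = 630.2.
Inradius = area/s = 33485/630.2 ≈ 53.133.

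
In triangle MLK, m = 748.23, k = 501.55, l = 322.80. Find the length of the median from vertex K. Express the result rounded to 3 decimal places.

518.783

Median from K: ½√(2·m² + 2·l² − k²) ≈ 518.78.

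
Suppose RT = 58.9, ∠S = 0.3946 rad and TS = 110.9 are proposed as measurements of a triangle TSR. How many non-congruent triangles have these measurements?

2

TS·sin S = 110.9·sin(0.3946 rad) ≈ 42.63.
Since TS sin S < RT < TS (42.63 < 58.9 < 110.9), two triangles exist.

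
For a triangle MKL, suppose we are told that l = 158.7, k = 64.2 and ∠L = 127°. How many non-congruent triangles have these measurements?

1

k·sin L = 64.2·sin(127°) ≈ 51.27.
Since ∠L is not acute, a triangle exists only if l > k; here l > k, so there is exactly one triangle.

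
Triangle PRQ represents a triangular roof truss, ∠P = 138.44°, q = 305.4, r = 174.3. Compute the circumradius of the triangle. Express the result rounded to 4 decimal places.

By the law of cosines, p² = r² + q² − 2·r·q·cos P = 2.0331e+05, so p ≈ 450.9.
Area = ½·r·q·sin P ≈ 17657.
Circumradius = p/(2 sin P) ≈ 339.84.

339.8387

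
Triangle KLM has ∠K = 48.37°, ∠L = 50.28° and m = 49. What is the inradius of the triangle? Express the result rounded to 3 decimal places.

r ≈ 11.245

The third angle is ∠M = 180° − ∠K − ∠L = 81.35°.
Law of sines: k = m·sin K/sin M ≈ 37.046.
Law of sines: l = m·sin L/sin M ≈ 38.123.
Area = ½·m·k·sin L ≈ 698.13.
Semiperimeter s = (37.046+38.123+49)/2 = 62.085.
Inradius = area/s = 698.13/62.085 ≈ 11.245.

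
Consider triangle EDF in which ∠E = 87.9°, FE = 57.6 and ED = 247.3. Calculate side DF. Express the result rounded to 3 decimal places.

251.855

By the law of cosines, DF² = FE² + ED² − 2·FE·ED·cos E = 63431, so DF ≈ 251.86.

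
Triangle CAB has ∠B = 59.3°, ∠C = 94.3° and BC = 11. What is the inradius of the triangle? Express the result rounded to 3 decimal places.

4.098

The third angle is ∠A = 180° − ∠B − ∠C = 26.40°.
Law of sines: AB = BC·sin C/sin A ≈ 24.67.
Law of sines: CA = BC·sin B/sin A ≈ 21.272.
Area = ½·BC·AB·sin B ≈ 116.67.
Semiperimeter s = (24.67+11+21.272)/2 = 28.471.
Inradius = area/s = 116.67/28.471 ≈ 4.0978.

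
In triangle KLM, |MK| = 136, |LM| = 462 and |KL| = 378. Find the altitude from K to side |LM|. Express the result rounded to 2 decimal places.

h_K ≈ 95.95

Semiperimeter s = (462 + 136 + 378)/2 = 488.
Heron's formula: area = √(488·26·352·110) ≈ 22165.
The altitude from K has length 2·area/|LM| ≈ 95.952.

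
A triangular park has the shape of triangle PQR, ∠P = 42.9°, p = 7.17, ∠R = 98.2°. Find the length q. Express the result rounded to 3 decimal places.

The third angle is ∠Q = 180° − ∠R − ∠P = 38.90°.
Law of sines: q = p·sin Q/sin P ≈ 6.6143.

6.614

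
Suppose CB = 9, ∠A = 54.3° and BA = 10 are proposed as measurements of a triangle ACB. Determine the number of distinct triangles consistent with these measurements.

BA·sin A = 10·sin(54.3°) ≈ 8.121.
Since BA sin A < CB < BA (8.121 < 9 < 10), two triangles exist.

2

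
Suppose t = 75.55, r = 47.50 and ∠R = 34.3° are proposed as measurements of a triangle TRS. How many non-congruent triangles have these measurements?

2

t·sin R = 75.55·sin(34.3°) ≈ 42.57.
Since t sin R < r < t (42.57 < 47.50 < 75.55), two triangles exist.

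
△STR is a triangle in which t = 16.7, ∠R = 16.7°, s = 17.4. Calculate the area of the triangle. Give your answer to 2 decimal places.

Area = ½·s·t·sin R ≈ 41.751.

area ≈ 41.75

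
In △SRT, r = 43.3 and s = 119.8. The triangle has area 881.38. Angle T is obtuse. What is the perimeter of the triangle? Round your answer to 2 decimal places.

perimeter ≈ 324.30

From area = ½·s·r·sin T, we get sin T = 2·area/(s·r) ≈ 0.33982.
Taking the obtuse solution, ∠T ≈ 160.13°.
Law of cosines then gives t ≈ 161.2.
Perimeter = 119.8 + 43.3 + 161.2 = 324.3.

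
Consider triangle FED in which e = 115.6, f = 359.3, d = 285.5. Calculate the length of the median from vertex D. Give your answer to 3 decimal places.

Median from D: ½√(2·f² + 2·e² − d²) ≈ 225.5.

m_D ≈ 225.505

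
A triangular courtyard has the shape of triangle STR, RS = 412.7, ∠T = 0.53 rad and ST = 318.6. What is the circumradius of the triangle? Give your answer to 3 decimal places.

408.183

Law of sines: sin R = ST·sin T/RS ≈ 0.39027.
Since RS ≥ ST, only the acute value applies: ∠R ≈ 0.401 rad.
Then ∠S = π − ∠T − ∠R ≈ 2.211 rad.
Law of sines gives TR = RS·sin S/sin T ≈ 654.86.
Circumradius = RS/(2 sin T) ≈ 408.18.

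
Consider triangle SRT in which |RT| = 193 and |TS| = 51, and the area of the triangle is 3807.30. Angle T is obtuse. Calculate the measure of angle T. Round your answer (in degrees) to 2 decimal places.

From area = ½·|RT|·|TS|·sin T, we get sin T = 2·area/(|RT|·|TS|) ≈ 0.77361.
Taking the obtuse solution, ∠T ≈ 129.32°.

∠T ≈ 129.32°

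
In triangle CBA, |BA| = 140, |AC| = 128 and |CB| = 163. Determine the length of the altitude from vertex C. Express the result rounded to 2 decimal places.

123.50

Semiperimeter s = (140 + 128 + 163)/2 = 215.5.
Heron's formula: area = √(215.5·75.5·87.5·52.5) ≈ 8645.3.
The altitude from C has length 2·area/|BA| ≈ 123.5.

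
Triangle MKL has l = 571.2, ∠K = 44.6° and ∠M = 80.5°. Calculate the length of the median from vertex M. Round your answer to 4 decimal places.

The third angle is ∠L = 180° − ∠M − ∠K = 54.90°.
Law of sines: m = l·sin M/sin L ≈ 688.59.
Law of sines: k = l·sin K/sin L ≈ 490.22.
Median from M: ½√(2·k² + 2·l² − m²) ≈ 405.9.

405.8975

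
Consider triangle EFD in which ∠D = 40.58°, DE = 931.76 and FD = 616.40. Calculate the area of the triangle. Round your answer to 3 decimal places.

Area = ½·FD·DE·sin D ≈ 1.8681e+05.

area ≈ 186805.690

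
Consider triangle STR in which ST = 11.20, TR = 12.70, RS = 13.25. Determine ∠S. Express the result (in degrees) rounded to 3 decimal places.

By the law of cosines, cos S = (RS² + ST² − TR²) / (2·RS·ST) ≈ 0.47073, so ∠S ≈ 61.92°.

61.918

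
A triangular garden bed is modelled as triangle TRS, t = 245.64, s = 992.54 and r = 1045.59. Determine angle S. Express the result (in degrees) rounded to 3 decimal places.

By the law of cosines, cos S = (t² + r² − s²) / (2·t·r) ≈ 0.32795, so ∠S ≈ 70.86°.

70.855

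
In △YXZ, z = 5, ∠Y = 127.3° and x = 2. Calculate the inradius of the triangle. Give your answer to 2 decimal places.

r ≈ 0.59

By the law of cosines, y² = x² + z² − 2·x·z·cos Y = 41.12, so y ≈ 6.4125.
Area = ½·x·z·sin Y ≈ 3.9774.
Semiperimeter s = (6.4125+2+5)/2 = 6.7062.
Inradius = area/s = 3.9774/6.7062 ≈ 0.59309.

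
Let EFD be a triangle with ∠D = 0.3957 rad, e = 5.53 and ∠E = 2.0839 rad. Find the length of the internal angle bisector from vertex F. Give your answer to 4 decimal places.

The third angle is ∠F = π − ∠D − ∠E = 0.6620 rad.
Law of sines: f = e·sin F/sin E ≈ 3.9017.
Law of sines: d = e·sin D/sin E ≈ 2.4466.
The bisector from F has length 2·d·e·cos(∠F/2)/(d+e) ≈ 3.2082.

t_F ≈ 3.2082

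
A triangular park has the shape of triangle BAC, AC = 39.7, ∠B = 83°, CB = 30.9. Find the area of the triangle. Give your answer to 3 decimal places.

444.313

Law of sines: sin A = CB·sin B/AC ≈ 0.77254.
Since AC ≥ CB, only the acute value applies: ∠A ≈ 50.58°.
Then ∠C = 180° − ∠B − ∠A ≈ 46.42°.
Law of sines gives BA = AC·sin C/sin B ≈ 28.974.
Area = ½·AC·CB·sin C ≈ 444.31.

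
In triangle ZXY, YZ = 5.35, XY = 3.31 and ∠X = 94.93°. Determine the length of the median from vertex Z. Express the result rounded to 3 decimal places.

Law of sines: sin Z = XY·sin X/YZ ≈ 0.61640.
Since YZ ≥ XY, only the acute value applies: ∠Z ≈ 38.05°.
Then ∠Y = 180° − ∠X − ∠Z ≈ 47.02°.
Law of sines gives ZX = YZ·sin Y/sin X ≈ 3.9283.
Median from Z: ½√(2·YZ² + 2·ZX² − XY²) ≈ 4.3918.

4.392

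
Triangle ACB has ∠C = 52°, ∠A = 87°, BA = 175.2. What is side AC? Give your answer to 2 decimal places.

145.86

The third angle is ∠B = 180° − ∠A − ∠C = 41.00°.
Law of sines: AC = BA·sin B/sin C ≈ 145.86.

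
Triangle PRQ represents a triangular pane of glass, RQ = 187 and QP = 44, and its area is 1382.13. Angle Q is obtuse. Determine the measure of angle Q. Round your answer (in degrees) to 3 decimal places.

160.369

From area = ½·RQ·QP·sin Q, we get sin Q = 2·area/(RQ·QP) ≈ 0.33596.
Taking the obtuse solution, ∠Q ≈ 160.37°.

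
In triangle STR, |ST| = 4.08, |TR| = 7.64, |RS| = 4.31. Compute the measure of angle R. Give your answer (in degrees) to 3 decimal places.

By the law of cosines, cos R = (|TR|² + |RS|² − |ST|²) / (2·|TR|·|RS|) ≈ 0.91561, so ∠R ≈ 23.71°.

23.707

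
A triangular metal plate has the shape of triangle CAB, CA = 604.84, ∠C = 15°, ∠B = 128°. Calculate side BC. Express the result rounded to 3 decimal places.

461.925

The third angle is ∠A = 180° − ∠B − ∠C = 37.00°.
Law of sines: BC = CA·sin A/sin B ≈ 461.92.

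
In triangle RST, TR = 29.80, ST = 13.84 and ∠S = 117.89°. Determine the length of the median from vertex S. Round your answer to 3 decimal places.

9.381

Law of sines: sin R = ST·sin S/TR ≈ 0.41048.
Since TR ≥ ST, only the acute value applies: ∠R ≈ 24.24°.
Then ∠T = 180° − ∠S − ∠R ≈ 37.87°.
Law of sines gives RS = TR·sin T/sin S ≈ 20.7.
Median from S: ½√(2·RS² + 2·ST² − TR²) ≈ 9.3808.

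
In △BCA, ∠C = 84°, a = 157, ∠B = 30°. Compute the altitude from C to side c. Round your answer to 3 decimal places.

The third angle is ∠A = 180° − ∠B − ∠C = 66.00°.
Law of sines: b = a·sin B/sin A ≈ 85.929.
Law of sines: c = a·sin C/sin A ≈ 170.92.
Area = ½·a·b·sin C ≈ 6708.5.
The altitude from C has length 2·area/c ≈ 78.5.

h_C ≈ 78.500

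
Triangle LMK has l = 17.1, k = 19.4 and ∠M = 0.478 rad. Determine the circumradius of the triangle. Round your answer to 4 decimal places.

R ≈ 9.7010

By the law of cosines, m² = k² + l² − 2·k·l·cos M = 79.655, so m ≈ 8.925.
Area = ½·k·l·sin M ≈ 76.301.
Circumradius = m/(2 sin M) ≈ 9.701.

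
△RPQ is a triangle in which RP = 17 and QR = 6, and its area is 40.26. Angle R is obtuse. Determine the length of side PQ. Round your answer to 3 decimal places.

From area = ½·QR·RP·sin R, we get sin R = 2·area/(QR·RP) ≈ 0.78941.
Taking the obtuse solution, ∠R ≈ 127.87°.
Law of cosines then gives PQ ≈ 21.219.

21.219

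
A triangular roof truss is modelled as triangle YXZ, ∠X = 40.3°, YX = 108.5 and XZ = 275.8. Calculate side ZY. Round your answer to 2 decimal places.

205.41

By the law of cosines, ZY² = YX² + XZ² − 2·YX·XZ·cos X = 42193, so ZY ≈ 205.41.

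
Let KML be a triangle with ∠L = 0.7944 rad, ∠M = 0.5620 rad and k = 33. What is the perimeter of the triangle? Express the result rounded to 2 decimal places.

The third angle is ∠K = π − ∠M − ∠L = 1.7852 rad.
Law of sines: m = k·sin M/sin K ≈ 17.997.
Law of sines: l = k·sin L/sin K ≈ 24.095.
Semiperimeter s = (33+17.997+24.095)/2 = 37.546.
Perimeter = 33 + 17.997 + 24.095 = 75.092.

perimeter ≈ 75.09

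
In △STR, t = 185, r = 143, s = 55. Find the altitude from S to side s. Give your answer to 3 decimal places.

Semiperimeter p = (55 + 185 + 143)/2 = 191.5.
Heron's formula: area = √(191.5·136.5·6.5·48.5) ≈ 2870.6.
The altitude from S has length 2·area/s ≈ 104.39.

h_S ≈ 104.387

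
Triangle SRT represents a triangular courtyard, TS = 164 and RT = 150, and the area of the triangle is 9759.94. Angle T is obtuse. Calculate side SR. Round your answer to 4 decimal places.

281.6704

From area = ½·RT·TS·sin T, we get sin T = 2·area/(RT·TS) ≈ 0.79349.
Taking the obtuse solution, ∠T ≈ 127.49°.
Law of cosines then gives SR ≈ 281.67.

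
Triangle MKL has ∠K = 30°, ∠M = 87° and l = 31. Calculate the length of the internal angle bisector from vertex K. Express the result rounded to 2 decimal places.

The third angle is ∠L = 180° − ∠M − ∠K = 63.00°.
Law of sines: m = l·sin M/sin L ≈ 34.744.
Law of sines: k = l·sin K/sin L ≈ 17.396.
The bisector from K has length 2·l·m·cos(∠K/2)/(l+m) ≈ 31.649.

31.65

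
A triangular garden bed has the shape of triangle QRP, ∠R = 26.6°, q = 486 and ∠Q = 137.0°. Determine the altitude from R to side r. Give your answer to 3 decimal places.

The third angle is ∠P = 180° − ∠Q − ∠R = 16.40°.
Law of sines: r = q·sin R/sin Q ≈ 319.08.
Law of sines: p = q·sin P/sin Q ≈ 201.2.
Area = ½·q·r·sin P ≈ 21892.
The altitude from R has length 2·area/r ≈ 137.22.

h_R ≈ 137.218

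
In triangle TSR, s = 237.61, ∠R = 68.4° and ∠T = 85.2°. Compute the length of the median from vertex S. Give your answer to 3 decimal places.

m_S ≈ 501.110

The third angle is ∠S = 180° − ∠R − ∠T = 26.40°.
Law of sines: t = s·sin T/sin S ≈ 532.52.
Law of sines: r = s·sin R/sin S ≈ 496.87.
Median from S: ½√(2·r² + 2·t² − s²) ≈ 501.11.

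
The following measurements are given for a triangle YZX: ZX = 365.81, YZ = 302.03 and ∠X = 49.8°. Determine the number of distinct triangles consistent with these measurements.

2

ZX·sin X = 365.81·sin(49.8°) ≈ 279.4.
Since ZX sin X < YZ < ZX (279.4 < 302.03 < 365.81), two triangles exist.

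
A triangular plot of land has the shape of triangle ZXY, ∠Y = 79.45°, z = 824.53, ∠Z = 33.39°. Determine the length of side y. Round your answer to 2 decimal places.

The third angle is ∠X = 180° − ∠Y − ∠Z = 67.16°.
Law of sines: y = z·sin Y/sin Z ≈ 1472.9.

1472.91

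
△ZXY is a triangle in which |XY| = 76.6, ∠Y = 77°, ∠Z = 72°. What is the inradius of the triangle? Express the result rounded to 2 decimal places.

r ≈ 15.75

The third angle is ∠X = 180° − ∠Y − ∠Z = 31.00°.
Law of sines: |YZ| = |XY|·sin X/sin Z ≈ 41.482.
Law of sines: |ZX| = |XY|·sin Y/sin Z ≈ 78.478.
Area = ½·|XY|·|YZ|·sin Y ≈ 1548.
Semiperimeter s = (76.6+41.482+78.478)/2 = 98.28.
Inradius = area/s = 1548/98.28 ≈ 15.751.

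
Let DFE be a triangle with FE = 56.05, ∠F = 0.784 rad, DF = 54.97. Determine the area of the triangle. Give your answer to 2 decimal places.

Area = ½·DF·FE·sin F ≈ 1087.8.

area ≈ 1087.80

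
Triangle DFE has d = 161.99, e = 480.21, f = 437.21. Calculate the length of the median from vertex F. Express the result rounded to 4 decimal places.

Median from F: ½√(2·e² + 2·d² − f²) ≈ 283.96.

m_F ≈ 283.9596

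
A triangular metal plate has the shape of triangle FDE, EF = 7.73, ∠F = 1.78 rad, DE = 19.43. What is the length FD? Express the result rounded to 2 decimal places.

Law of sines: sin D = EF·sin F/DE ≈ 0.38916.
Since DE ≥ EF, only the acute value applies: ∠D ≈ 0.400 rad.
Then ∠E = π − ∠F − ∠D ≈ 0.962 rad.
Law of sines gives FD = DE·sin E/sin F ≈ 16.293.

16.29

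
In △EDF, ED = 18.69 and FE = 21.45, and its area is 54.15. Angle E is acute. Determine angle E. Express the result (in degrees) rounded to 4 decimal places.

From area = ½·FE·ED·sin E, we get sin E = 2·area/(FE·ED) ≈ 0.27014.
Taking the acute solution, ∠E ≈ 15.67°.

15.6727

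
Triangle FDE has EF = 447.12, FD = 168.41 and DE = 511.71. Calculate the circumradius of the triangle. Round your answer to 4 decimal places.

By the law of cosines, cos F = (EF² + FD² − DE²) / (2·EF·FD) ≈ -0.22290, so ∠F ≈ 102.88°.
Circumradius = DE/(2 sin F) ≈ 262.46.

262.4583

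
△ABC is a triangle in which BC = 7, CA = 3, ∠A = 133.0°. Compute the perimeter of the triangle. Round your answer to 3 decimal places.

perimeter ≈ 14.601

Law of sines: sin B = CA·sin A/BC ≈ 0.31344.
Since BC ≥ CA, only the acute value applies: ∠B ≈ 18.27°.
Then ∠C = 180° − ∠A − ∠B ≈ 28.73°.
Law of sines gives AB = BC·sin C/sin A ≈ 4.6013.
Semiperimeter s = (7+3+4.6013)/2 = 7.3006.
Perimeter = 7 + 3 + 4.6013 = 14.601.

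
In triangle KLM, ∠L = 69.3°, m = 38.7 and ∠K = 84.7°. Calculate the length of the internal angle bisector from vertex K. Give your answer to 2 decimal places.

t_K ≈ 38.95

The third angle is ∠M = 180° − ∠K − ∠L = 26.00°.
Law of sines: k = m·sin K/sin M ≈ 87.904.
Law of sines: l = m·sin L/sin M ≈ 82.582.
The bisector from K has length 2·l·m·cos(∠K/2)/(l+m) ≈ 38.949.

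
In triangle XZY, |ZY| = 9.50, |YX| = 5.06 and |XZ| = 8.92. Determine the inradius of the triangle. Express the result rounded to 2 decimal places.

Semiperimeter s = (9.5 + 5.06 + 8.92)/2 = 11.74.
Heron's formula: area = √(11.74·2.24·6.68·2.82) ≈ 22.257.
Inradius = area/s = 22.257/11.74 ≈ 1.8958.

1.90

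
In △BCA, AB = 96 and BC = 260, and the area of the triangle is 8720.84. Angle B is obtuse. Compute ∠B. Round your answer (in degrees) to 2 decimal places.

∠B ≈ 135.67°

From area = ½·AB·BC·sin B, we get sin B = 2·area/(AB·BC) ≈ 0.69879.
Taking the obtuse solution, ∠B ≈ 135.67°.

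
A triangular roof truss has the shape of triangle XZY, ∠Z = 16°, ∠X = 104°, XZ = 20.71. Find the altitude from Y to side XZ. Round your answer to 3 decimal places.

The third angle is ∠Y = 180° − ∠X − ∠Z = 60.00°.
Law of sines: ZY = XZ·sin X/sin Y ≈ 23.204.
Law of sines: YX = XZ·sin Z/sin Y ≈ 6.5915.
Area = ½·XZ·ZY·sin Z ≈ 66.228.
The altitude from Y has length 2·area/XZ ≈ 6.3958.

6.396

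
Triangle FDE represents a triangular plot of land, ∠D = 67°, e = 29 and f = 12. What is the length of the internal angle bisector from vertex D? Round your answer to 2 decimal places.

By the law of cosines, d² = e² + f² − 2·e·f·cos D = 713.05, so d ≈ 26.703.
The bisector from D has length 2·e·f·cos(∠D/2)/(e+f) ≈ 14.156.

14.16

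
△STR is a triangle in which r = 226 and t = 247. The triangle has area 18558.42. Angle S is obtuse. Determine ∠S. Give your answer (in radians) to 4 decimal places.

∠S ≈ 2.4142 rad

From area = ½·t·r·sin S, we get sin S = 2·area/(t·r) ≈ 0.66491.
Taking the obtuse solution, ∠S ≈ 2.4142 rad.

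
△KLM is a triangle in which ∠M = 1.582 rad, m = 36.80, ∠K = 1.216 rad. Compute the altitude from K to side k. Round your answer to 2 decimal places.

h_K ≈ 12.40

The third angle is ∠L = π − ∠M − ∠K = 0.344 rad.
Law of sines: k = m·sin K/sin M ≈ 34.51.
Law of sines: l = m·sin L/sin M ≈ 12.398.
Area = ½·m·k·sin L ≈ 213.91.
The altitude from K has length 2·area/k ≈ 12.397.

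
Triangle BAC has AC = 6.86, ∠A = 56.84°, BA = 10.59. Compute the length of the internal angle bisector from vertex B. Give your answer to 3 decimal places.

t_B ≈ 9.104

By the law of cosines, CB² = BA² + AC² − 2·BA·AC·cos A = 79.735, so CB ≈ 8.9294.
Law of cosines again: cos B = (CB² + BA² − AC²)/(2·CB·BA) ≈ 0.76575, so ∠B ≈ 40.03°.
The bisector from B has length 2·CB·BA·cos(∠B/2)/(CB+BA) ≈ 9.104.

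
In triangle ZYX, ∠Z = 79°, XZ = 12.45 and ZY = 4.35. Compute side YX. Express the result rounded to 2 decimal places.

By the law of cosines, YX² = XZ² + ZY² − 2·XZ·ZY·cos Z = 153.26, so YX ≈ 12.38.

12.38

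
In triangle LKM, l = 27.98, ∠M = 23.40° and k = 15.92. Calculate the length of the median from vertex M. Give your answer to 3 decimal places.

By the law of cosines, m² = l² + k² − 2·l·k·cos M = 218.71, so m ≈ 14.789.
Median from M: ½√(2·l² + 2·k² − m²) ≈ 21.529.

21.529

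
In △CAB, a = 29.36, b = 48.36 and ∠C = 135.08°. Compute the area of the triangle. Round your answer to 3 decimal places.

Area = ½·a·b·sin C ≈ 501.29.

501.291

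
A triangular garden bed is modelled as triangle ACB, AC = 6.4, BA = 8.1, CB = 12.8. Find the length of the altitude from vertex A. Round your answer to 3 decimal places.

3.376

Semiperimeter s = (12.8 + 8.1 + 6.4)/2 = 13.65.
Heron's formula: area = √(13.65·0.85·5.55·7.25) ≈ 21.607.
The altitude from A has length 2·area/CB ≈ 3.3761.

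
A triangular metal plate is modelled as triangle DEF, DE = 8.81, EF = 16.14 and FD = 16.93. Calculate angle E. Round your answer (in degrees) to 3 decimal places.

∠E ≈ 79.569°

By the law of cosines, cos E = (DE² + EF² − FD²) / (2·DE·EF) ≈ 0.18106, so ∠E ≈ 79.57°.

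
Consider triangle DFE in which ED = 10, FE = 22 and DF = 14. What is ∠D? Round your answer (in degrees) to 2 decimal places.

By the law of cosines, cos D = (ED² + DF² − FE²) / (2·ED·DF) ≈ -0.67143, so ∠D ≈ 132.18°.

132.18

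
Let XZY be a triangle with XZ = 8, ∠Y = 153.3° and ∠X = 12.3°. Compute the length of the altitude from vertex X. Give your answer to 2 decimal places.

h_X ≈ 1.99

The third angle is ∠Z = 180° − ∠Y − ∠X = 14.40°.
Law of sines: ZY = XZ·sin X/sin Y ≈ 3.7929.
Law of sines: YX = XZ·sin Z/sin Y ≈ 4.4279.
Area = ½·XZ·ZY·sin Z ≈ 3.7731.
The altitude from X has length 2·area/ZY ≈ 1.9895.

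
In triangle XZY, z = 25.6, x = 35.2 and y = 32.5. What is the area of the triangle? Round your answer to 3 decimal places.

Semiperimeter s = (35.2 + 25.6 + 32.5)/2 = 46.65.
Heron's formula: area = √(46.65·11.45·21.05·14.15) ≈ 398.87.

398.871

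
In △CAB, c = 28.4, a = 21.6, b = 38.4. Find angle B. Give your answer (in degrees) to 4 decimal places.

By the law of cosines, cos B = (c² + a² − b²) / (2·c·a) ≈ -0.16419, so ∠B ≈ 99.45°.

99.4501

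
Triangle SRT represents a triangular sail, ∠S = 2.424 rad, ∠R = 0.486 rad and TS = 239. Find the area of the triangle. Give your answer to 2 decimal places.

9228.73

The third angle is ∠T = π − ∠S − ∠R = 0.232 rad.
Law of sines: RT = TS·sin S/sin R ≈ 336.46.
Law of sines: SR = TS·sin T/sin R ≈ 117.44.
Area = ½·TS·RT·sin T ≈ 9228.7.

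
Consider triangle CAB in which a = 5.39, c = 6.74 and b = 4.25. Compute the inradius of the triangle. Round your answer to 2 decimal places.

r ≈ 1.40

Semiperimeter s = (6.74 + 5.39 + 4.25)/2 = 8.19.
Heron's formula: area = √(8.19·1.45·2.8·3.94) ≈ 11.446.
Inradius = area/s = 11.446/8.19 ≈ 1.3976.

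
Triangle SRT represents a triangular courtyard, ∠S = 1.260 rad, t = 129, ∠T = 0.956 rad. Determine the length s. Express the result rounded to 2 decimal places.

150.35

The third angle is ∠R = π − ∠T − ∠S = 0.926 rad.
Law of sines: s = t·sin S/sin T ≈ 150.35.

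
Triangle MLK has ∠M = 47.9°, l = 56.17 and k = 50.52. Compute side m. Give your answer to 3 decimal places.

By the law of cosines, m² = l² + k² − 2·l·k·cos M = 1902.4, so m ≈ 43.616.

43.616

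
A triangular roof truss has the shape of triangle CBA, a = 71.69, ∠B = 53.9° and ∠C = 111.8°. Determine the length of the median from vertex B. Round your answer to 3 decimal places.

The third angle is ∠A = 180° − ∠C − ∠B = 14.30°.
Law of sines: c = a·sin C/sin A ≈ 269.49.
Law of sines: b = a·sin B/sin A ≈ 234.51.
Median from B: ½√(2·a² + 2·c² − b²) ≈ 158.53.

158.532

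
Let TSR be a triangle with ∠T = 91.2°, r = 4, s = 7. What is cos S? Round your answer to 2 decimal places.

cos S ≈ 0.51

By the law of cosines, t² = s² + r² − 2·s·r·cos T = 66.173, so t ≈ 8.1347.
Law of cosines again: cos S = (r² + t² − s²)/(2·r·t) ≈ 0.50974, so ∠S ≈ 59.35°.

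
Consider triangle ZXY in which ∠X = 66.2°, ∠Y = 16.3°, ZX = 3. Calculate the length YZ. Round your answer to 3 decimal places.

The third angle is ∠Z = 180° − ∠X − ∠Y = 97.50°.
Law of sines: YZ = ZX·sin X/sin Y ≈ 9.7799.

9.780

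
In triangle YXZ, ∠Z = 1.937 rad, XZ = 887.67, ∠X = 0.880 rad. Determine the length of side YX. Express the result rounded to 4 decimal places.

2598.7851

The third angle is ∠Y = π − ∠X − ∠Z = 0.325 rad.
Law of sines: YX = XZ·sin Z/sin Y ≈ 2598.8.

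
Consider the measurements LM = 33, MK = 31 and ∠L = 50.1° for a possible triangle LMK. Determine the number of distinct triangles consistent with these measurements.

2

LM·sin L = 33·sin(50.1°) ≈ 25.32.
Since LM sin L < MK < LM (25.32 < 31 < 33), two triangles exist.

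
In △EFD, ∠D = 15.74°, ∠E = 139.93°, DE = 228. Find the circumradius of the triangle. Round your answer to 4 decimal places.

The third angle is ∠F = 180° − ∠D − ∠E = 24.33°.
Law of sines: FD = DE·sin E/sin F ≈ 356.24.
Law of sines: EF = DE·sin D/sin F ≈ 150.12.
Circumradius = DE/(2 sin F) ≈ 276.7.

R ≈ 276.7047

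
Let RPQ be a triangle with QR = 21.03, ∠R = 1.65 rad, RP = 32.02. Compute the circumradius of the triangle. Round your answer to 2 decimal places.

19.90

By the law of cosines, PQ² = QR² + RP² − 2·QR·RP·cos R = 1574.1, so PQ ≈ 39.675.
Area = ½·QR·RP·sin R ≈ 335.63.
Circumradius = PQ/(2 sin R) ≈ 19.9.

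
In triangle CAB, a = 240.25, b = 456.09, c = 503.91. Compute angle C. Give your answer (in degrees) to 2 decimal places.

86.91

By the law of cosines, cos C = (a² + b² − c²) / (2·a·b) ≈ 0.05390, so ∠C ≈ 86.91°.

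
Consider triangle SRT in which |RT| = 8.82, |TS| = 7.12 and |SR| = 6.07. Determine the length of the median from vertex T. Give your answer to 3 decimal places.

Median from T: ½√(2·|RT|² + 2·|TS|² − |SR|²) ≈ 7.4184.

7.418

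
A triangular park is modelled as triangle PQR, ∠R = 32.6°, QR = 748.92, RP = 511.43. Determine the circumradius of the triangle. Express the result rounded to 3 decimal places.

By the law of cosines, PQ² = QR² + RP² − 2·QR·RP·cos R = 1.7709e+05, so PQ ≈ 420.82.
Area = ½·QR·RP·sin R ≈ 1.0318e+05.
Circumradius = PQ/(2 sin R) ≈ 390.54.

390.537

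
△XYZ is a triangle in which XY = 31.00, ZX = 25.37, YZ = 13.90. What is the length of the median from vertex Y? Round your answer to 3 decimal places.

m_Y ≈ 20.401

Median from Y: ½√(2·XY² + 2·YZ² − ZX²) ≈ 20.401.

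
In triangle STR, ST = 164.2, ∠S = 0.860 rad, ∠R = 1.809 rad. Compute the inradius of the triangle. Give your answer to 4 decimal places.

r ≈ 25.9262

The third angle is ∠T = π − ∠R − ∠S = 0.473 rad.
Law of sines: TR = ST·sin S/sin R ≈ 128.05.
Law of sines: RS = ST·sin T/sin R ≈ 76.915.
Area = ½·ST·TR·sin T ≈ 4785.6.
Semiperimeter s = (128.05+76.915+164.2)/2 = 184.58.
Inradius = area/s = 4785.6/184.58 ≈ 25.926.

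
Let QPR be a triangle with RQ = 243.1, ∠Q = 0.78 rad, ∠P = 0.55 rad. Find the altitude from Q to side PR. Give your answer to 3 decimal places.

236.086

The third angle is ∠R = π − ∠Q − ∠P = 1.812 rad.
Law of sines: PR = RQ·sin Q/sin P ≈ 327.09.
Law of sines: QP = RQ·sin R/sin P ≈ 451.68.
Area = ½·RQ·PR·sin R ≈ 38611.
The altitude from Q has length 2·area/PR ≈ 236.09.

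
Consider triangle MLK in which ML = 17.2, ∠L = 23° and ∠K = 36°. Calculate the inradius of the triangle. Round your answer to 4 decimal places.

r ≈ 3.1382

The third angle is ∠M = 180° − ∠L − ∠K = 121.00°.
Law of sines: LK = ML·sin M/sin K ≈ 25.083.
Law of sines: KM = ML·sin L/sin K ≈ 11.434.
Area = ½·ML·LK·sin L ≈ 84.285.
Semiperimeter s = (25.083+11.434+17.2)/2 = 26.858.
Inradius = area/s = 84.285/26.858 ≈ 3.1382.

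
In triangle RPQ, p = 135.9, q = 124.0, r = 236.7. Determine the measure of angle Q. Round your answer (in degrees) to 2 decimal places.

23.23

By the law of cosines, cos Q = (r² + p² − q²) / (2·r·p) ≈ 0.91893, so ∠Q ≈ 23.23°.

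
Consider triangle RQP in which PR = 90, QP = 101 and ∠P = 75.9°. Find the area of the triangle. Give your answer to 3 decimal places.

Area = ½·QP·PR·sin P ≈ 4408.1.

4408.068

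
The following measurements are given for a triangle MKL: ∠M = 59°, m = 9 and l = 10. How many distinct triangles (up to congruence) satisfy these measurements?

l·sin M = 10·sin(59°) ≈ 8.572.
Since l sin M < m < l (8.572 < 9 < 10), two triangles exist.

2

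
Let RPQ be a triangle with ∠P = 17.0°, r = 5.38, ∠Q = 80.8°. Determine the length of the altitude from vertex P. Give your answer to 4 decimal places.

h_P ≈ 5.3108

The third angle is ∠R = 180° − ∠P − ∠Q = 82.20°.
Law of sines: p = r·sin P/sin R ≈ 1.5876.
Law of sines: q = r·sin Q/sin R ≈ 5.3604.
Area = ½·r·p·sin Q ≈ 4.2158.
The altitude from P has length 2·area/p ≈ 5.3108.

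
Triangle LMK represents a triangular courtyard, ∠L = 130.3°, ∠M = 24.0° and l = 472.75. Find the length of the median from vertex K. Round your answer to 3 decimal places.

The third angle is ∠K = 180° − ∠L − ∠M = 25.70°.
Law of sines: m = l·sin M/sin L ≈ 252.12.
Law of sines: k = l·sin K/sin L ≈ 268.81.
Median from K: ½√(2·l² + 2·m² − k²) ≈ 354.21.

m_K ≈ 354.209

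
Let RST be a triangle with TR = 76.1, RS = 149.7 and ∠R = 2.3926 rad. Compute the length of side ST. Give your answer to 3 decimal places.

By the law of cosines, ST² = TR² + RS² − 2·TR·RS·cos R = 44888, so ST ≈ 211.87.

211.868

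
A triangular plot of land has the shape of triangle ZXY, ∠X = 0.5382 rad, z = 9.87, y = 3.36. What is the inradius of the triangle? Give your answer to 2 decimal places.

By the law of cosines, x² = y² + z² − 2·y·z·cos X = 51.756, so x ≈ 7.1942.
Area = ½·y·z·sin X ≈ 8.4996.
Semiperimeter s = (9.87+7.1942+3.36)/2 = 10.212.
Inradius = area/s = 8.4996/10.212 ≈ 0.83231.

0.83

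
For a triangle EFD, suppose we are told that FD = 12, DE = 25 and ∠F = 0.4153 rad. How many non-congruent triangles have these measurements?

1

FD·sin F = 12·sin(0.4153 rad) ≈ 4.842.
Since DE ≥ FD, exactly one triangle exists.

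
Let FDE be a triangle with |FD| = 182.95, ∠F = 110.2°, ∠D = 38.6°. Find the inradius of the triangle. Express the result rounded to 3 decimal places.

r ≈ 51.489

The third angle is ∠E = 180° − ∠F − ∠D = 31.20°.
Law of sines: |DE| = |FD|·sin F/sin E ≈ 331.44.
Law of sines: |EF| = |FD|·sin D/sin E ≈ 220.33.
Area = ½·|FD|·|DE|·sin D ≈ 18915.
Semiperimeter s = (331.44+220.33+182.95)/2 = 367.36.
Inradius = area/s = 18915/367.36 ≈ 51.489.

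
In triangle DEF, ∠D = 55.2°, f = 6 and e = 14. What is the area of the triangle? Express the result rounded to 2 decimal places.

Area = ½·e·f·sin D ≈ 34.488.

34.49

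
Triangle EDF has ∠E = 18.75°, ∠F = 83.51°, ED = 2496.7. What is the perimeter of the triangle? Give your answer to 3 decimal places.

5759.910

The third angle is ∠D = 180° − ∠F − ∠E = 77.74°.
Law of sines: DF = ED·sin E/sin F ≈ 807.71.
Law of sines: FE = ED·sin D/sin F ≈ 2455.5.
Semiperimeter s = (807.71+2455.5+2496.7)/2 = 2880.
Perimeter = 807.71 + 2455.5 + 2496.7 = 5759.9.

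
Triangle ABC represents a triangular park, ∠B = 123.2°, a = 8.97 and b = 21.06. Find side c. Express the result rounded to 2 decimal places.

Law of sines: sin A = a·sin B/b ≈ 0.35640.
Since b ≥ a, only the acute value applies: ∠A ≈ 20.88°.
Then ∠C = 180° − ∠B − ∠A ≈ 35.92°.
Law of sines gives c = b·sin C/sin B ≈ 14.765.

14.77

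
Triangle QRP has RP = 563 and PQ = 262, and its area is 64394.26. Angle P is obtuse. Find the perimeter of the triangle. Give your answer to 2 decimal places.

From area = ½·RP·PQ·sin P, we get sin P = 2·area/(RP·PQ) ≈ 0.87311.
Taking the obtuse solution, ∠P ≈ 119.18°.
Law of cosines then gives QR ≈ 727.63.
Perimeter = 563 + 262 + 727.63 = 1552.6.

perimeter ≈ 1552.63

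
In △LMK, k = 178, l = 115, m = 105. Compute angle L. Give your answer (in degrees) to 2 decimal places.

By the law of cosines, cos L = (m² + k² − l²) / (2·m·k) ≈ 0.78876, so ∠L ≈ 37.93°.

∠L ≈ 37.93°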